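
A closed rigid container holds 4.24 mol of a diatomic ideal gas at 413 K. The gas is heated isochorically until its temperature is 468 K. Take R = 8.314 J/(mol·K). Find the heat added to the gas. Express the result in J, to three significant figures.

Constant volume ⇒ W = 0, so Q = ΔU = nCᵥΔT with Cᵥ = 5R/2 = 20.79 J/(mol·K).
ΔU = (4.24)(20.79)(468 − 413) = 4847 J.

Q ≈ 4850 J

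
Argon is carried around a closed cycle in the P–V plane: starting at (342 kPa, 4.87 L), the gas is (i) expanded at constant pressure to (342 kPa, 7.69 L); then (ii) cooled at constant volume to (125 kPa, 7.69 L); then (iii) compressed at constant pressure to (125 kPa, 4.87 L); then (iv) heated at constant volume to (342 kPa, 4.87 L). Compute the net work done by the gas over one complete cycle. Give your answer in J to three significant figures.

Constant-volume legs do no work.
W(i) = (342)(7.69 − 4.87) = 964.4 J; W(iii) = (125)(4.87 − 7.69) = -352.5 J.
W_net = 964.4 − 352.5 = 611.9 J (the clockwise enclosed area).

W_net ≈ 612 J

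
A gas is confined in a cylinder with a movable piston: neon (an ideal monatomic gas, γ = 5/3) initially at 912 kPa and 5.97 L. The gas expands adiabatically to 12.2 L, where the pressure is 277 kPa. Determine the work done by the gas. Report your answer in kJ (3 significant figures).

W ≈ 3.10 kJ

Adiabatic: W = (P₁V₁ − P₂V₂)/(γ − 1) with γ = 5/3.
P₁V₁ = 5445 J, P₂V₂ = 3379 J.
W = (5445 − 3379) / 0.6667 = 3098 J.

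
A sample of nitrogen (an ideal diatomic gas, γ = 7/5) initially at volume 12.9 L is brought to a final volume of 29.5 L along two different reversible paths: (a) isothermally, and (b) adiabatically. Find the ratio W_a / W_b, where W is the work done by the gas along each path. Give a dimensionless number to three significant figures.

Path (a) isothermal: W = P₁V₁ ln(V₂/V₁) → W_a/(P₁V₁) = 0.8272.
Path (b) adiabatic: W = P₁V₁(1 − (V₁/V₂)^(γ−1))/(γ−1) → W_b/(P₁V₁) = 0.7042.
W_a / W_b = 0.8272 / 0.7042 = 1.175.

W_a / W_b ≈ 1.17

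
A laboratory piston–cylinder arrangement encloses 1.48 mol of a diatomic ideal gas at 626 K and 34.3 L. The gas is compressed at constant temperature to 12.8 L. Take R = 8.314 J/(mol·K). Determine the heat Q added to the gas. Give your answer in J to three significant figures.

Isothermal ⇒ ΔU = 0, so Q = W = nRT ln(V₂/V₁).
Q = (1.48)(8.314)(626) ln(12.8/34.3) = 7703 × -0.9857 = -7593 J.

Q ≈ -7590 J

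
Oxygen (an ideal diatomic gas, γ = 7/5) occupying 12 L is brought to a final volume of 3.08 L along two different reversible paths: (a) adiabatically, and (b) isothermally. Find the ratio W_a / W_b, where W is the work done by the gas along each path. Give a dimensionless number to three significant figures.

W_a / W_b ≈ 1.33

Path (a) adiabatic: W = P₁V₁(1 − (V₁/V₂)^(γ−1))/(γ−1) → W_a/(P₁V₁) = -1.807.
Path (b) isothermal: W = P₁V₁ ln(V₂/V₁) → W_b/(P₁V₁) = -1.36.
W_a / W_b = -1.807 / -1.36 = 1.329.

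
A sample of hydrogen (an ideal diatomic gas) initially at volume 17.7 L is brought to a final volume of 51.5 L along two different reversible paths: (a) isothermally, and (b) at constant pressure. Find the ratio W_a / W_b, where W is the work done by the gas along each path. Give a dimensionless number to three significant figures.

W_a / W_b ≈ 0.559

Path (a) isothermal: W = P₁V₁ ln(V₂/V₁) → W_a/(P₁V₁) = 1.068.
Path (b) isobaric: W = P₁(V₂ − V₁) → W_b/(P₁V₁) = 1.91.
W_a / W_b = 1.068 / 1.91 = 0.5593.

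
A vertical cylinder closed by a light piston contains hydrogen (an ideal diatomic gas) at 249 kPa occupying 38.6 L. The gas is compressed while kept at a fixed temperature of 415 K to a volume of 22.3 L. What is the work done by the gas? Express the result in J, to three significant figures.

Isothermal: W = nRT ln(V₂/V₁) = P₁V₁ ln(V₂/V₁).
P₁V₁ = (249 kPa)(38.6 L) = 9611 J.
W = 9611 × ln(22.3/38.6) = 9611 × -0.5487
W_by_gas = -5273 J.

W ≈ -5270 J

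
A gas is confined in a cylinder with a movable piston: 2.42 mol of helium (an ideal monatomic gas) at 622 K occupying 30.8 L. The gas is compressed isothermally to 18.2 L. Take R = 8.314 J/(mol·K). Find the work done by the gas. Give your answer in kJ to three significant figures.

W ≈ -6.58 kJ

Isothermal: W = nRT ln(V₂/V₁).
W = (2.42)(8.314)(622) × ln(18.2/30.8)
  = 12515 × -0.5261
W_by_gas = -6584 J.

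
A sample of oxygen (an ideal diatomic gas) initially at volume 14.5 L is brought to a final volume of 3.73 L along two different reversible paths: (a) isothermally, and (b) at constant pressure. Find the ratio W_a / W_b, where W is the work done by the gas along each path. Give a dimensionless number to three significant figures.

Path (a) isothermal: W = P₁V₁ ln(V₂/V₁) → W_a/(P₁V₁) = -1.358.
Path (b) isobaric: W = P₁(V₂ − V₁) → W_b/(P₁V₁) = -0.7428.
W_a / W_b = -1.358 / -0.7428 = 1.828.

W_a / W_b ≈ 1.83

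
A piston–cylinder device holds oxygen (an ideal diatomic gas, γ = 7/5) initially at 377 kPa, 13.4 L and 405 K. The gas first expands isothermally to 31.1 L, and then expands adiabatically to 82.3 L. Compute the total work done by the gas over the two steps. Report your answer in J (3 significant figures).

Step 1 (isothermal): W = P₁V₁ ln(V₂/V₁) = (5052) ln(31.1/13.4) = 4253 J.
After step 1: P = 162.4 kPa, V = 31.1 L, T = 405 K.
Step 2 (adiabatic): W = (P₁V₁ − P₂V₂)/(γ−1) = (5052 − 3423)/0.4 = 4072 J.
W_total = 4253 + 4072 = 8326 J.

W_total ≈ 8330 J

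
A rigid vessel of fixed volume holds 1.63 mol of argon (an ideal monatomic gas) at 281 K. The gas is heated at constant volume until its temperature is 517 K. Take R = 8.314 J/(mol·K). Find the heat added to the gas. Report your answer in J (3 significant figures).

Q ≈ 4800 J

Constant volume ⇒ W = 0, so Q = ΔU = nCᵥΔT with Cᵥ = 3R/2 = 12.47 J/(mol·K).
ΔU = (1.63)(12.47)(517 − 281) = 4797 J.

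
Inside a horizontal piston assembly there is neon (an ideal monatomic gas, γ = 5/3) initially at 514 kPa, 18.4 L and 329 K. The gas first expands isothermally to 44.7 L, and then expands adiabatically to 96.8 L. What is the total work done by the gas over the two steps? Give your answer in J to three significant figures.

Step 1 (isothermal): W = P₁V₁ ln(V₂/V₁) = (9458) ln(44.7/18.4) = 8395 J.
After step 1: P = 211.6 kPa, V = 44.7 L, T = 329 K.
Step 2 (adiabatic): W = (P₁V₁ − P₂V₂)/(γ−1) = (9458 − 5650)/0.667 = 5711 J.
W_total = 8395 + 5711 = 14106 J.

W_total ≈ 14100 J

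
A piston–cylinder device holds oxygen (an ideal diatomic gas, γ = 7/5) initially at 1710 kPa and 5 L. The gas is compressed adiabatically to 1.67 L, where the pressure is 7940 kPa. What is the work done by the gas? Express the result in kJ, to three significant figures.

W ≈ -11.8 kJ

Adiabatic: W = (P₁V₁ − P₂V₂)/(γ − 1) with γ = 7/5.
P₁V₁ = 8550 J, P₂V₂ = 13260 J.
W = (8550 − 13260) / 0.4 = -11774 J.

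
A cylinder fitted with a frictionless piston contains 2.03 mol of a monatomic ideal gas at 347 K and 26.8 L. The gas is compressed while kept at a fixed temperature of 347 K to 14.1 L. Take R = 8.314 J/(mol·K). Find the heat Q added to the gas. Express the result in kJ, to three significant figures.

Q ≈ -3.76 kJ

Isothermal ⇒ ΔU = 0, so Q = W = nRT ln(V₂/V₁).
Q = (2.03)(8.314)(347) ln(14.1/26.8) = 5856 × -0.6422 = -3761 J.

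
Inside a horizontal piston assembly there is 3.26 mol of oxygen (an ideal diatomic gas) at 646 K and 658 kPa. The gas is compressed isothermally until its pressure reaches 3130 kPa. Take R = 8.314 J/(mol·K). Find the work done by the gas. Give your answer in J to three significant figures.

Isothermal process: W = nRT ln(V₂/V₁) = nRT ln(P₁/P₂).
W = (3.26)(8.314)(646) × ln(658/3130)
  = 17509 × ln(0.2102) = 17509 × -1.56
W_by_gas = -27307 J.

W ≈ -27300 J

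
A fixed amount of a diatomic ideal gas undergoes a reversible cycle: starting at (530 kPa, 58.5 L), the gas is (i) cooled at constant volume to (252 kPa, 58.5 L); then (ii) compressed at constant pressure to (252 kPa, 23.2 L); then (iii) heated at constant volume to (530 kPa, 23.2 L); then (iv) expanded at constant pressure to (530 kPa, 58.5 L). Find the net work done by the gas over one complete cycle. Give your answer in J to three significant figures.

W_net ≈ 9810 J

Constant-volume legs do no work.
W(ii) = (252)(23.2 − 58.5) = -8896 J; W(iv) = (530)(58.5 − 23.2) = 18709 J.
W_net = -8896 + 18709 = 9813 J (the clockwise enclosed area).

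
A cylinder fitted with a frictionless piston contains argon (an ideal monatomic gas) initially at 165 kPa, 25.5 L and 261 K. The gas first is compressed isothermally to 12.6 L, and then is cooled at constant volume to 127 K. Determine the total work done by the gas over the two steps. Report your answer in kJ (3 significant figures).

W_total ≈ -2.97 kJ

Step 1 (isothermal): W = P₁V₁ ln(V₂/V₁) = (4208) ln(12.6/25.5) = -2966 J.
Step 2 (isochoric): W = 0 (constant volume).
W_total = -2966 + 0 = -2966 J.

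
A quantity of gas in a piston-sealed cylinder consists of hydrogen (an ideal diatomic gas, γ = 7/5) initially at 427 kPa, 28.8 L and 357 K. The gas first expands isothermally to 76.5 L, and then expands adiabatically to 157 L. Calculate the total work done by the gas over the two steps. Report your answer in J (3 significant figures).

W_total ≈ 19700 J

Step 1 (isothermal): W = P₁V₁ ln(V₂/V₁) = (12298) ln(76.5/28.8) = 12014 J.
After step 1: P = 160.8 kPa, V = 76.5 L, T = 357 K.
Step 2 (adiabatic): W = (P₁V₁ − P₂V₂)/(γ−1) = (12298 − 9224)/0.4 = 7684 J.
W_total = 12014 + 7684 = 19697 J.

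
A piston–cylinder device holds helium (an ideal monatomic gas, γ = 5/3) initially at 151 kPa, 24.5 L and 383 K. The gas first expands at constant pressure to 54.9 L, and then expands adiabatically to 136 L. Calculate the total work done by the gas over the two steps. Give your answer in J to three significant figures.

Step 1 (isobaric): W = PΔV = (151 kPa)(54.9 − 24.5 L) = 4590 J.
After step 1: P = 151 kPa, V = 54.9 L, T = 858.2 K.
Step 2 (adiabatic): W = (P₁V₁ − P₂V₂)/(γ−1) = (8290 − 4528)/0.667 = 5643 J.
W_total = 4590 + 5643 = 10233 J.

W_total ≈ 10200 J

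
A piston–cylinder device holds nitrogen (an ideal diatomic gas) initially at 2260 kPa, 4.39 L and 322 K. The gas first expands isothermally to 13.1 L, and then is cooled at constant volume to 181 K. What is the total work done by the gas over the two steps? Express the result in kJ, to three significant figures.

Step 1 (isothermal): W = P₁V₁ ln(V₂/V₁) = (9921) ln(13.1/4.39) = 10847 J.
Step 2 (isochoric): W = 0 (constant volume).
W_total = 10847 + 0 = 10847 J.

W_total ≈ 10.8 kJ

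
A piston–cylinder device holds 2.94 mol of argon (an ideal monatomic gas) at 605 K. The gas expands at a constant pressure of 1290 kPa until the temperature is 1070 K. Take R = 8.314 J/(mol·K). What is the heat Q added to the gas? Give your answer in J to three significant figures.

Q ≈ 28400 J

Isobaric: W = nRΔT = (2.94)(8.314)(465) = 11366 J.
ΔU = nCᵥΔT with Cᵥ = 3R/2: ΔU = (2.94)(12.47)(465) = 17049 J.
Q = ΔU + W = 17049 + 11366 = 28415 J.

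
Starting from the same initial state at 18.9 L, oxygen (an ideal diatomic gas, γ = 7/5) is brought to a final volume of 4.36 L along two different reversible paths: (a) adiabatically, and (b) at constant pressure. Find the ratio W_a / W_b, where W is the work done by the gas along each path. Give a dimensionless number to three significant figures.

W_a / W_b ≈ 2.59

Path (a) adiabatic: W = P₁V₁(1 − (V₁/V₂)^(γ−1))/(γ−1) → W_a/(P₁V₁) = -1.995.
Path (b) isobaric: W = P₁(V₂ − V₁) → W_b/(P₁V₁) = -0.7693.
W_a / W_b = -1.995 / -0.7693 = 2.593.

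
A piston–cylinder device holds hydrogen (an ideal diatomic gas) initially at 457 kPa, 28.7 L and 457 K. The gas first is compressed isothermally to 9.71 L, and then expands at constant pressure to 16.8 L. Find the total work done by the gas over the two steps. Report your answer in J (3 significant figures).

W_total ≈ -4640 J

Step 1 (isothermal): W = P₁V₁ ln(V₂/V₁) = (13116) ln(9.71/28.7) = -14214 J.
After step 1: P = 1351 kPa, V = 9.71 L, T = 457 K.
Step 2 (isobaric): W = PΔV = (1351 kPa)(16.8 − 9.71 L) = 9577 J.
W_total = -14214 + 9577 = -4637 J.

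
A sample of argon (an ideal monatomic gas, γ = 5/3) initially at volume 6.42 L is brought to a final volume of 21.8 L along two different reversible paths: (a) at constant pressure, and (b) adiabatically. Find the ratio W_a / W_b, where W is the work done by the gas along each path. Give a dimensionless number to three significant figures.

W_a / W_b ≈ 2.87

Path (a) isobaric: W = P₁(V₂ − V₁) → W_a/(P₁V₁) = 2.396.
Path (b) adiabatic: W = P₁V₁(1 − (V₁/V₂)^(γ−1))/(γ−1) → W_b/(P₁V₁) = 0.836.
W_a / W_b = 2.396 / 0.836 = 2.865.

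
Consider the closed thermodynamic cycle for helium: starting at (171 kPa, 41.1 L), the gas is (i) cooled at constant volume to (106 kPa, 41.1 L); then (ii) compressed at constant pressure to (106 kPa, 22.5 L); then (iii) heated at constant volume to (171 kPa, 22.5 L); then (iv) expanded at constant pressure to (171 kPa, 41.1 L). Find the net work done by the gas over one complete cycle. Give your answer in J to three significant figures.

Constant-volume legs do no work.
W(ii) = (106)(22.5 − 41.1) = -1972 J; W(iv) = (171)(41.1 − 22.5) = 3181 J.
W_net = -1972 + 3181 = 1209 J (the clockwise enclosed area).

W_net ≈ 1210 J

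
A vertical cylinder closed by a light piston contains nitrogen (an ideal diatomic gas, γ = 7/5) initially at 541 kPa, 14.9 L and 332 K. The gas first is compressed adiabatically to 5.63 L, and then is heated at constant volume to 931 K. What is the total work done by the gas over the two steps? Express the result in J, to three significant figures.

Step 1 (adiabatic): W = (P₁V₁ − P₂V₂)/(γ−1) = (8061 − 11897)/0.4 = -9591 J.
Step 2 (isochoric): W = 0 (constant volume).
W_total = -9591 + 0 = -9591 J.

W_total ≈ -9590 J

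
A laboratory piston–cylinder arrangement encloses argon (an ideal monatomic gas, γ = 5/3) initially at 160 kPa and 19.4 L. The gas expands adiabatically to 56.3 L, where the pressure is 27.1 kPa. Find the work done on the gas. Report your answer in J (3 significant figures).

W ≈ -2370 J

Adiabatic: W = (P₁V₁ − P₂V₂)/(γ − 1) with γ = 5/3.
P₁V₁ = 3104 J, P₂V₂ = 1526 J.
W = (3104 − 1526) / 0.6667 = 2367 J.
Work on gas = −W_by = -2367 J.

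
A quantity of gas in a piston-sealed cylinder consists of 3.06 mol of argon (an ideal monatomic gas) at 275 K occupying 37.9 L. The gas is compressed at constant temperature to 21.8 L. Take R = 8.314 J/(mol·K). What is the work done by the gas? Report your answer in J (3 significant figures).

W ≈ -3870 J

Isothermal: W = nRT ln(V₂/V₁).
W = (3.06)(8.314)(275) × ln(21.8/37.9)
  = 6996 × -0.553
W_by_gas = -3869 J.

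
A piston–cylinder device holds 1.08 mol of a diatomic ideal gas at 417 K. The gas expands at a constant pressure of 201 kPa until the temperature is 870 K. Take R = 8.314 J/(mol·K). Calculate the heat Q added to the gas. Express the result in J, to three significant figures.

Isobaric: W = nRΔT = (1.08)(8.314)(453) = 4068 J.
ΔU = nCᵥΔT with Cᵥ = 5R/2: ΔU = (1.08)(20.79)(453) = 10169 J.
Q = ΔU + W = 10169 + 4068 = 14236 J.

Q ≈ 14200 J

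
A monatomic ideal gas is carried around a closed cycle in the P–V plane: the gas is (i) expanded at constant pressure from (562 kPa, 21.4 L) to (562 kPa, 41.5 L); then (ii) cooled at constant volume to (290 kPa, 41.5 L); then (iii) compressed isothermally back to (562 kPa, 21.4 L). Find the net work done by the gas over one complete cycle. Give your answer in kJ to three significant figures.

Leg (i): W = PΔV = (562)(41.5 − 21.4) = 11296 J.
Leg (ii): W = 0.
Leg (iii): W = PᵢVᵢ ln(V_f/Vᵢ) = (12035) ln(21.4/41.5) = -7971 J.
W_net = 11296 − 7971 = 3325 J.

W_net ≈ 3.33 kJ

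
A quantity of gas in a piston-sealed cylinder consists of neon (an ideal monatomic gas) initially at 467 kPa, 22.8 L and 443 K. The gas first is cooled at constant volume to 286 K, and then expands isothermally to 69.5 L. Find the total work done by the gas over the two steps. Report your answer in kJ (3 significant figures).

Step 1 (isochoric): W = 0 (constant volume).
After step 1: P = 301.5 kPa (V unchanged).
Step 2 (isothermal): W = P₁V₁ ln(V₂/V₁) = (6874) ln(69.5/22.8) = 7662 J.
W_total = 0 + 7662 = 7662 J.

W_total ≈ 7.66 kJ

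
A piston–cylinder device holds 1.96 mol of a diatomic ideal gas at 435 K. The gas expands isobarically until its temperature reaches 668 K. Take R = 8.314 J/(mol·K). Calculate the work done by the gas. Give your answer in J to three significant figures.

W ≈ 3800 J

Isobaric: W = P ΔV = nR ΔT.
W = (1.96)(8.314)(668 − 435) = 3797 J.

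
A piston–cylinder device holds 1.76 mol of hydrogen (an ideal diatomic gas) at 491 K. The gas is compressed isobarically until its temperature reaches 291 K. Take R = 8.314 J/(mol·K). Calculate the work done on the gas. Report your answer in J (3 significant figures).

Isobaric: W = P ΔV = nR ΔT.
W = (1.76)(8.314)(291 − 491) = -2927 J.
Work on gas = −W_by = 2927 J.

W ≈ 2930 J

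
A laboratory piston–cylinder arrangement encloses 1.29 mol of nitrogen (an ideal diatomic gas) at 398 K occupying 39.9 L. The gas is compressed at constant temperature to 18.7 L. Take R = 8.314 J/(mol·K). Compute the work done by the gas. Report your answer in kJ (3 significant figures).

Isothermal: W = nRT ln(V₂/V₁).
W = (1.29)(8.314)(398) × ln(18.7/39.9)
  = 4269 × -0.7579
W_by_gas = -3235 J.

W ≈ -3.23 kJ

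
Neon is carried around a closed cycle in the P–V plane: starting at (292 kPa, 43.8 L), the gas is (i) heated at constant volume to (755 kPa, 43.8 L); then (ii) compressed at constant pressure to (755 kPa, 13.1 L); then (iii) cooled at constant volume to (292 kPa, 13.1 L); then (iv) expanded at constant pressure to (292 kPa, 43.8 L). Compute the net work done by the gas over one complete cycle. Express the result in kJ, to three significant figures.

W_net ≈ -14.2 kJ

Constant-volume legs do no work.
W(ii) = (755)(13.1 − 43.8) = -23178 J; W(iv) = (292)(43.8 − 13.1) = 8964 J.
W_net = -23178 + 8964 = -14214 J (the counter-clockwise enclosed area).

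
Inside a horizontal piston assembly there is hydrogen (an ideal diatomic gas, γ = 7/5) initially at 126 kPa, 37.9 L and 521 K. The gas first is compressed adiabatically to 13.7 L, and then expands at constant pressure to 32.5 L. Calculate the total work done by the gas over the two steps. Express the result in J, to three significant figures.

W_total ≈ 3850 J

Step 1 (adiabatic): W = (P₁V₁ − P₂V₂)/(γ−1) = (4775 − 7174)/0.4 = -5997 J.
After step 1: P = 523.7 kPa, V = 13.7 L, T = 782.7 K.
Step 2 (isobaric): W = PΔV = (523.7 kPa)(32.5 − 13.7 L) = 9845 J.
W_total = -5997 + 9845 = 3848 J.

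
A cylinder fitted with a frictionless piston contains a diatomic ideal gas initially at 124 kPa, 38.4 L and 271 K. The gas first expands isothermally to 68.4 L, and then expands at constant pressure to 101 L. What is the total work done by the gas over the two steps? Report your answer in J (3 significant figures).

W_total ≈ 5020 J

Step 1 (isothermal): W = P₁V₁ ln(V₂/V₁) = (4762) ln(68.4/38.4) = 2749 J.
After step 1: P = 69.61 kPa, V = 68.4 L, T = 271 K.
Step 2 (isobaric): W = PΔV = (69.61 kPa)(101 − 68.4 L) = 2269 J.
W_total = 2749 + 2269 = 5018 J.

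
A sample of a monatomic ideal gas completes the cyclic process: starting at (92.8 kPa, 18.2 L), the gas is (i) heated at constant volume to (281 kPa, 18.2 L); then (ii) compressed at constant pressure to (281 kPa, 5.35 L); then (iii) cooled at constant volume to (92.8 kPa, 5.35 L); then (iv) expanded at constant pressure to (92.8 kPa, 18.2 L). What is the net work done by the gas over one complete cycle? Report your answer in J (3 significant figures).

W_net ≈ -2420 J

Constant-volume legs do no work.
W(ii) = (281)(5.35 − 18.2) = -3611 J; W(iv) = (92.8)(18.2 − 5.35) = 1192 J.
W_net = -3611 + 1192 = -2418 J (the counter-clockwise enclosed area).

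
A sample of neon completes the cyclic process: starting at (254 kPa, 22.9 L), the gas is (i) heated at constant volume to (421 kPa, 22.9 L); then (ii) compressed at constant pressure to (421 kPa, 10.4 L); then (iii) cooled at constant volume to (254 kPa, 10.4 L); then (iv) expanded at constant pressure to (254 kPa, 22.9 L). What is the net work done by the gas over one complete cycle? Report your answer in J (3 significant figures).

W_net ≈ -2090 J

Constant-volume legs do no work.
W(ii) = (421)(10.4 − 22.9) = -5262 J; W(iv) = (254)(22.9 − 10.4) = 3175 J.
W_net = -5262 + 3175 = -2087 J (the counter-clockwise enclosed area).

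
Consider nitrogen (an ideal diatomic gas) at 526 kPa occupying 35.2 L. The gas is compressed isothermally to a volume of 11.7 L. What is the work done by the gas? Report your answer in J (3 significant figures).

W ≈ -20400 J

Isothermal: W = nRT ln(V₂/V₁) = P₁V₁ ln(V₂/V₁).
P₁V₁ = (526 kPa)(35.2 L) = 18515 J.
W = 18515 × ln(11.7/35.2) = 18515 × -1.101
W_by_gas = -20394 J.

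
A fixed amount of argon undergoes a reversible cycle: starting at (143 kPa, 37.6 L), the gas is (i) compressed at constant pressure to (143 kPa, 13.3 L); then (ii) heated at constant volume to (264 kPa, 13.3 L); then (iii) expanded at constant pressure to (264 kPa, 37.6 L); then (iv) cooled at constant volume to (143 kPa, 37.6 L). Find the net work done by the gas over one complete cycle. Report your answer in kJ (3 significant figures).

W_net ≈ 2.94 kJ

Constant-volume legs do no work.
W(i) = (143)(13.3 − 37.6) = -3475 J; W(iii) = (264)(37.6 − 13.3) = 6415 J.
W_net = -3475 + 6415 = 2940 J (the clockwise enclosed area).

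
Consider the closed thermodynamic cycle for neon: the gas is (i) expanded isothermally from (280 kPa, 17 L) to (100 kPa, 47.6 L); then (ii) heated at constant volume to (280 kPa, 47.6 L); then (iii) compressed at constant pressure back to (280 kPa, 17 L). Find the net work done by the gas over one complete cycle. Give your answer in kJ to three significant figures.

Leg (i): W = PᵢVᵢ ln(V_f/Vᵢ) = (4760) ln(47.6/17) = 4901 J.
Leg (ii): W = 0.
Leg (iii): W = PΔV = (280)(17 − 47.6) = -8568 J.
W_net = 4901 − 8568 = -3667 J.

W_net ≈ -3.67 kJ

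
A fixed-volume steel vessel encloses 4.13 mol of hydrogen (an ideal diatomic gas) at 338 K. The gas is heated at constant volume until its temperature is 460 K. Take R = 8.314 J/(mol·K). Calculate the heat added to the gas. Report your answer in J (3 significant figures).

Q ≈ 10500 J

Constant volume ⇒ W = 0, so Q = ΔU = nCᵥΔT with Cᵥ = 5R/2 = 20.79 J/(mol·K).
ΔU = (4.13)(20.79)(460 − 338) = 10473 J.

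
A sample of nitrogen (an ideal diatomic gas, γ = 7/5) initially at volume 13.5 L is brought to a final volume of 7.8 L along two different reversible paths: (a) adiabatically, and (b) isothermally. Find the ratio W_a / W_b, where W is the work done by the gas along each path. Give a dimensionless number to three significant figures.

W_a / W_b ≈ 1.12

Path (a) adiabatic: W = P₁V₁(1 − (V₁/V₂)^(γ−1))/(γ−1) → W_a/(P₁V₁) = -0.6134.
Path (b) isothermal: W = P₁V₁ ln(V₂/V₁) → W_b/(P₁V₁) = -0.5486.
W_a / W_b = -0.6134 / -0.5486 = 1.118.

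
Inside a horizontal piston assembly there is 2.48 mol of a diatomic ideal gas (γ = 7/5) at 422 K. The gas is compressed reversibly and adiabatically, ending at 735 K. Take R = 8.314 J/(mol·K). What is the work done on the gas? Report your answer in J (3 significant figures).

Adiabatic ⇒ Q = 0, so W_by = −ΔU = nCᵥ(T₁ − T₂).
Cᵥ = 5R/2 = 20.79 J/(mol·K).
W = (2.48)(20.79)(422 − 735) = -16134 J.
Work on gas = −W_by = 16134 J.

W ≈ 16100 J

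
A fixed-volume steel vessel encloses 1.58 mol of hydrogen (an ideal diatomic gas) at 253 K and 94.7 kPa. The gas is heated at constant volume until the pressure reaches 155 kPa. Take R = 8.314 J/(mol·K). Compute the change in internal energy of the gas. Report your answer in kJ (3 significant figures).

ΔU ≈ 5.29 kJ

Constant volume ⇒ W = 0, so Q = ΔU = nCᵥΔT with Cᵥ = 5R/2 = 20.79 J/(mol·K).
At constant V, T₂/T₁ = P₂/P₁ ⇒ ΔT = T₁(P₂/P₁ − 1) = 253·(155/94.7 − 1) = 161.1 K.
ΔU = (1.58)(20.79)(161.1) = 5290 J.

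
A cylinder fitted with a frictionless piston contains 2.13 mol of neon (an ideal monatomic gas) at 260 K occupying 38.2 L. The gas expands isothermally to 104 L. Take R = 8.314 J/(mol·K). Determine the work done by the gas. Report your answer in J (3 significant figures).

Isothermal: W = nRT ln(V₂/V₁).
W = (2.13)(8.314)(260) × ln(104/38.2)
  = 4604 × 1.002
W_by_gas = 4611 J.

W ≈ 4610 J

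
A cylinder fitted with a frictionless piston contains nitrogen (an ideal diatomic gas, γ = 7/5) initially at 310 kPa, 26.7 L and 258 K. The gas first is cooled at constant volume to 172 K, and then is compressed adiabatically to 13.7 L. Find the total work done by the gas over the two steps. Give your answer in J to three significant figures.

Step 1 (isochoric): W = 0 (constant volume).
After step 1: P = 206.7 kPa (V unchanged).
Step 2 (adiabatic): W = (P₁V₁ − P₂V₂)/(γ−1) = (5518 − 7206)/0.4 = -4220 J.
W_total = 0 − 4220 = -4220 J.

W_total ≈ -4220 J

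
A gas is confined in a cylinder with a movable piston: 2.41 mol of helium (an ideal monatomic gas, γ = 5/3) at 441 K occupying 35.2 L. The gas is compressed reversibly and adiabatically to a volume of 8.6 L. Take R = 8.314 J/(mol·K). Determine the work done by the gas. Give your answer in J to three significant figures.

Adiabatic: TV^(γ−1) = const with γ = 5/3.
T₂ = T₁ (V₁/V₂)^(γ−1) = 441 × (35.2/8.6)^0.667 = 441 × 2.559 = 1128 K.
W_by = nCᵥ(T₁ − T₂) = (2.41)(12.47)(441 − 1128) = -20660 J.

W ≈ -20700 J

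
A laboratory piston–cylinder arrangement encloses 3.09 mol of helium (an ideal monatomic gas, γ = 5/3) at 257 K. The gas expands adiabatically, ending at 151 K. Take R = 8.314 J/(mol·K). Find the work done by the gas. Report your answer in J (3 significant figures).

Adiabatic ⇒ Q = 0, so W_by = −ΔU = nCᵥ(T₁ − T₂).
Cᵥ = 3R/2 = 12.47 J/(mol·K).
W = (3.09)(12.47)(257 − 151) = 4085 J.

W ≈ 4080 J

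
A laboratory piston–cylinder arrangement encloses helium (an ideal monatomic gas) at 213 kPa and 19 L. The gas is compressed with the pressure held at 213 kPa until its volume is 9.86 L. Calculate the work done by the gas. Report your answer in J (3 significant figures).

W ≈ -1950 J

Isobaric: W = P ΔV.
W = (213 kPa)(9.86 − 19 L) = (213)(-9.14) = -1947 J.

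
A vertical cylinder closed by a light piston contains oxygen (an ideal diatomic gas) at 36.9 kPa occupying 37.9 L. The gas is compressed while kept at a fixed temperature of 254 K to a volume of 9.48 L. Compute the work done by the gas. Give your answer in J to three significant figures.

W ≈ -1940 J

Isothermal: W = nRT ln(V₂/V₁) = P₁V₁ ln(V₂/V₁).
P₁V₁ = (36.9 kPa)(37.9 L) = 1399 J.
W = 1399 × ln(9.48/37.9) = 1399 × -1.386
W_by_gas = -1938 J.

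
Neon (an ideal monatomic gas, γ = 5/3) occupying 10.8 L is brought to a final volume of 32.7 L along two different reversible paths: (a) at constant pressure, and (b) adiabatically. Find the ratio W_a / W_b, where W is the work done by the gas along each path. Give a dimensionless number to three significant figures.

Path (a) isobaric: W = P₁(V₂ − V₁) → W_a/(P₁V₁) = 2.028.
Path (b) adiabatic: W = P₁V₁(1 − (V₁/V₂)^(γ−1))/(γ−1) → W_b/(P₁V₁) = 0.7833.
W_a / W_b = 2.028 / 0.7833 = 2.589.

W_a / W_b ≈ 2.59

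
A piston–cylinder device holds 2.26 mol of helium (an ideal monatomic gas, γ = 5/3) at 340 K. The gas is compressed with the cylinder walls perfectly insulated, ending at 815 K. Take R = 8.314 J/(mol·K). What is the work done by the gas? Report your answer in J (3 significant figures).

W ≈ -13400 J

Adiabatic ⇒ Q = 0, so W_by = −ΔU = nCᵥ(T₁ − T₂).
Cᵥ = 3R/2 = 12.47 J/(mol·K).
W = (2.26)(12.47)(340 − 815) = -13388 J.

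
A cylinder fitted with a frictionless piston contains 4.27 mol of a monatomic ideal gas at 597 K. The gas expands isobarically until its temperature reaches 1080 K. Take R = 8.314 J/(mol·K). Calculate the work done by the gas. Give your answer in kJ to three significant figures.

W ≈ 17.1 kJ

Isobaric: W = P ΔV = nR ΔT.
W = (4.27)(8.314)(1080 − 597) = 17147 J.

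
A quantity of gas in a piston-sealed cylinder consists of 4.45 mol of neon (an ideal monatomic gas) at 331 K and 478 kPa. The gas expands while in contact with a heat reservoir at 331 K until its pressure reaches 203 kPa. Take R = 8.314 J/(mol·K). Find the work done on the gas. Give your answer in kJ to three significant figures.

W ≈ -10.5 kJ

Isothermal process: W = nRT ln(V₂/V₁) = nRT ln(P₁/P₂).
W = (4.45)(8.314)(331) × ln(478/203)
  = 12246 × ln(2.355) = 12246 × 0.8564
W_by_gas = 10488 J; work on gas = −W_by = -10488 J.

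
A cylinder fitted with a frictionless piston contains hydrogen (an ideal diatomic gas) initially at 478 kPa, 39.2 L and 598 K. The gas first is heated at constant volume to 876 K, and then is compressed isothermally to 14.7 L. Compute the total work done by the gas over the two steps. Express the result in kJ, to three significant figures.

W_total ≈ -26.9 kJ

Step 1 (isochoric): W = 0 (constant volume).
After step 1: P = 700.2 kPa (V unchanged).
Step 2 (isothermal): W = P₁V₁ ln(V₂/V₁) = (27448) ln(14.7/39.2) = -26922 J.
W_total = 0 − 26922 = -26922 J.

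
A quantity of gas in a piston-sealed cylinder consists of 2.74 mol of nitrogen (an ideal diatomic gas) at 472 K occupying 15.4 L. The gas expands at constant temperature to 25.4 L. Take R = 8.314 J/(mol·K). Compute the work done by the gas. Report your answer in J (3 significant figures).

W ≈ 5380 J

Isothermal: W = nRT ln(V₂/V₁).
W = (2.74)(8.314)(472) × ln(25.4/15.4)
  = 10752 × 0.5004
W_by_gas = 5380 J.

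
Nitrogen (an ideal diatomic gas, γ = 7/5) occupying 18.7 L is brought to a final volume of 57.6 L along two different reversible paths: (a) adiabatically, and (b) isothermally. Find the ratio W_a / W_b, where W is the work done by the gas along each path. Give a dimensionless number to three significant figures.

W_a / W_b ≈ 0.805

Path (a) adiabatic: W = P₁V₁(1 − (V₁/V₂)^(γ−1))/(γ−1) → W_a/(P₁V₁) = 0.9059.
Path (b) isothermal: W = P₁V₁ ln(V₂/V₁) → W_b/(P₁V₁) = 1.125.
W_a / W_b = 0.9059 / 1.125 = 0.8053.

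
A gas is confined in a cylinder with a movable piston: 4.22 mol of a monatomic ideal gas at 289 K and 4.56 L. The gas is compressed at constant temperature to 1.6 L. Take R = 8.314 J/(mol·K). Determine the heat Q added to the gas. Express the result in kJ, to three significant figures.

Isothermal ⇒ ΔU = 0, so Q = W = nRT ln(V₂/V₁).
Q = (4.22)(8.314)(289) ln(1.6/4.56) = 10140 × -1.047 = -10619 J.

Q ≈ -10.6 kJ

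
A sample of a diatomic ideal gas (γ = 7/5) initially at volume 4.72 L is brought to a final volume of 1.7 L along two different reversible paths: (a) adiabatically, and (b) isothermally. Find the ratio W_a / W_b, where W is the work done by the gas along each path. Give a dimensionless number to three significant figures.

Path (a) adiabatic: W = P₁V₁(1 − (V₁/V₂)^(γ−1))/(γ−1) → W_a/(P₁V₁) = -1.261.
Path (b) isothermal: W = P₁V₁ ln(V₂/V₁) → W_b/(P₁V₁) = -1.021.
W_a / W_b = -1.261 / -1.021 = 1.235.

W_a / W_b ≈ 1.24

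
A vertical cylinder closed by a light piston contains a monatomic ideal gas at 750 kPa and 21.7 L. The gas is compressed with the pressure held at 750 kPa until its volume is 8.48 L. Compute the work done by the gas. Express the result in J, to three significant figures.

W ≈ -9920 J

Isobaric: W = P ΔV.
W = (750 kPa)(8.48 − 21.7 L) = (750)(-13.22) = -9915 J.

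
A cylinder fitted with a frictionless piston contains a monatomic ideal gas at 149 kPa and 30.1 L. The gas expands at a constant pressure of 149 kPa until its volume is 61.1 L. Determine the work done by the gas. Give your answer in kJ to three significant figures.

Isobaric: W = P ΔV.
W = (149 kPa)(61.1 − 30.1 L) = (149)(31) = 4619 J.

W ≈ 4.62 kJ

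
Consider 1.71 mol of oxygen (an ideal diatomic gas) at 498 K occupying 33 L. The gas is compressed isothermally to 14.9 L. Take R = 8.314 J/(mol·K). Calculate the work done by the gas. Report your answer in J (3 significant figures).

W ≈ -5630 J

Isothermal: W = nRT ln(V₂/V₁).
W = (1.71)(8.314)(498) × ln(14.9/33)
  = 7080 × -0.7951
W_by_gas = -5630 J.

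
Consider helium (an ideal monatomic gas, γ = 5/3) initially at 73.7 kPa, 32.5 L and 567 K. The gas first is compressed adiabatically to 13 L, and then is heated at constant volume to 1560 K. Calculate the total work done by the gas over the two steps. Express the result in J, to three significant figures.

W_total ≈ -3030 J

Step 1 (adiabatic): W = (P₁V₁ − P₂V₂)/(γ−1) = (2395 − 4412)/0.667 = -3025 J.
Step 2 (isochoric): W = 0 (constant volume).
W_total = -3025 + 0 = -3025 J.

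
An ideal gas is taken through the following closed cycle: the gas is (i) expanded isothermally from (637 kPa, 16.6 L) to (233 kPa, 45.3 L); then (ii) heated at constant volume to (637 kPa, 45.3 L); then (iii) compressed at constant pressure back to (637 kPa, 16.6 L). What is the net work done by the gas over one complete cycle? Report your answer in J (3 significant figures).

W_net ≈ -7670 J

Leg (i): W = PᵢVᵢ ln(V_f/Vᵢ) = (10574) ln(45.3/16.6) = 10615 J.
Leg (ii): W = 0.
Leg (iii): W = PΔV = (637)(16.6 − 45.3) = -18282 J.
W_net = 10615 − 18282 = -7666 J.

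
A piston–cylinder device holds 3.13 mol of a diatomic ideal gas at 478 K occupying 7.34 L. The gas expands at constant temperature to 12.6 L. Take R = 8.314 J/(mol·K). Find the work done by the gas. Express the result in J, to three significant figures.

W ≈ 6720 J

Isothermal: W = nRT ln(V₂/V₁).
W = (3.13)(8.314)(478) × ln(12.6/7.34)
  = 12439 × 0.5404
W_by_gas = 6721 J.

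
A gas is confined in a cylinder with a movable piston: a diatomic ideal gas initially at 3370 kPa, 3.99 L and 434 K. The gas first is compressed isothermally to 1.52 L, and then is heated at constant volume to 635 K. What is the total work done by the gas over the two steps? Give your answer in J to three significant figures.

Step 1 (isothermal): W = P₁V₁ ln(V₂/V₁) = (13446) ln(1.52/3.99) = -12977 J.
Step 2 (isochoric): W = 0 (constant volume).
W_total = -12977 + 0 = -12977 J.

W_total ≈ -13000 J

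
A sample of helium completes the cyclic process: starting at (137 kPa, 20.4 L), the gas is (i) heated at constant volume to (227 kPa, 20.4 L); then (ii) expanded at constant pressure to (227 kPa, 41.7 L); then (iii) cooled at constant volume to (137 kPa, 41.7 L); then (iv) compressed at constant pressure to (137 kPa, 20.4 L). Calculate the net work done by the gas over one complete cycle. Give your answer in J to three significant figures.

W_net ≈ 1920 J

Constant-volume legs do no work.
W(ii) = (227)(41.7 − 20.4) = 4835 J; W(iv) = (137)(20.4 − 41.7) = -2918 J.
W_net = 4835 − 2918 = 1917 J (the clockwise enclosed area).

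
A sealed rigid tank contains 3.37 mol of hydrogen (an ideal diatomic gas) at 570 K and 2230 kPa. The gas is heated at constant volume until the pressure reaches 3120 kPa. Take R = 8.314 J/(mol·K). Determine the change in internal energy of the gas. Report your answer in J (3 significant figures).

ΔU ≈ 15900 J

Constant volume ⇒ W = 0, so Q = ΔU = nCᵥΔT with Cᵥ = 5R/2 = 20.79 J/(mol·K).
At constant V, T₂/T₁ = P₂/P₁ ⇒ ΔT = T₁(P₂/P₁ − 1) = 570·(3120/2230 − 1) = 227.5 K.
ΔU = (3.37)(20.79)(227.5) = 15935 J.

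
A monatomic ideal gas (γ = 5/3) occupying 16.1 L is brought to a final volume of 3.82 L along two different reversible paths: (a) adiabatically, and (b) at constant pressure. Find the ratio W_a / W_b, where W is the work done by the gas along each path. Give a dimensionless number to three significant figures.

Path (a) adiabatic: W = P₁V₁(1 − (V₁/V₂)^(γ−1))/(γ−1) → W_a/(P₁V₁) = -2.414.
Path (b) isobaric: W = P₁(V₂ − V₁) → W_b/(P₁V₁) = -0.7627.
W_a / W_b = -2.414 / -0.7627 = 3.165.

W_a / W_b ≈ 3.16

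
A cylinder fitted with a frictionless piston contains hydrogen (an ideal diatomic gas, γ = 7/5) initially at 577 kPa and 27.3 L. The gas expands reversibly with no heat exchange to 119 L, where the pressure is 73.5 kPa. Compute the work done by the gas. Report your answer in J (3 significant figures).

Adiabatic: W = (P₁V₁ − P₂V₂)/(γ − 1) with γ = 7/5.
P₁V₁ = 15752 J, P₂V₂ = 8746 J.
W = (15752 − 8746) / 0.4 = 17514 J.

W ≈ 17500 J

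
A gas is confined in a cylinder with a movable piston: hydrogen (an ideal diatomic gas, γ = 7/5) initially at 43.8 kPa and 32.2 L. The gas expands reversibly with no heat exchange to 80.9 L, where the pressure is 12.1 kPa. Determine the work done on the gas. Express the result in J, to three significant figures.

W ≈ -1080 J

Adiabatic: W = (P₁V₁ − P₂V₂)/(γ − 1) with γ = 7/5.
P₁V₁ = 1410 J, P₂V₂ = 978.9 J.
W = (1410 − 978.9) / 0.4 = 1079 J.
Work on gas = −W_by = -1079 J.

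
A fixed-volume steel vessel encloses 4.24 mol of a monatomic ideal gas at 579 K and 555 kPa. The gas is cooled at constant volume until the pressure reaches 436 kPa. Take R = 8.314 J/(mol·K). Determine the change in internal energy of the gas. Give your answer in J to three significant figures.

Constant volume ⇒ W = 0, so Q = ΔU = nCᵥΔT with Cᵥ = 3R/2 = 12.47 J/(mol·K).
At constant V, T₂/T₁ = P₂/P₁ ⇒ ΔT = T₁(P₂/P₁ − 1) = 579·(436/555 − 1) = -124.1 K.
ΔU = (4.24)(12.47)(-124.1) = -6564 J.

ΔU ≈ -6560 J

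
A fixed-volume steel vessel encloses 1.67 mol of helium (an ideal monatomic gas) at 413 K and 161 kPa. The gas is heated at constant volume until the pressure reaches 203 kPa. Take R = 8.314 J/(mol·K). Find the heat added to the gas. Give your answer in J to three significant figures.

Constant volume ⇒ W = 0, so Q = ΔU = nCᵥΔT with Cᵥ = 3R/2 = 12.47 J/(mol·K).
At constant V, T₂/T₁ = P₂/P₁ ⇒ ΔT = T₁(P₂/P₁ − 1) = 413·(203/161 − 1) = 107.7 K.
ΔU = (1.67)(12.47)(107.7) = 2244 J.

Q ≈ 2240 J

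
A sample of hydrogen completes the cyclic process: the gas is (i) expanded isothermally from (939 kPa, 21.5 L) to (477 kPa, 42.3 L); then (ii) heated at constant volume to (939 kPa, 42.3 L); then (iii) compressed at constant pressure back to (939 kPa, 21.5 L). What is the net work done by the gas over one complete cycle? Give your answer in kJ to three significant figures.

Leg (i): W = PᵢVᵢ ln(V_f/Vᵢ) = (20188) ln(42.3/21.5) = 13662 J.
Leg (ii): W = 0.
Leg (iii): W = PΔV = (939)(21.5 − 42.3) = -19531 J.
W_net = 13662 − 19531 = -5869 J.

W_net ≈ -5.87 kJ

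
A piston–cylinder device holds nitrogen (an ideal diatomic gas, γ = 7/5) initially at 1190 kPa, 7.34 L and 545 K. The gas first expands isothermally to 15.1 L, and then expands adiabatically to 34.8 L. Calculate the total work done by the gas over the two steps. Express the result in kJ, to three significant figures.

W_total ≈ 12.5 kJ

Step 1 (isothermal): W = P₁V₁ ln(V₂/V₁) = (8735) ln(15.1/7.34) = 6301 J.
After step 1: P = 578.5 kPa, V = 15.1 L, T = 545 K.
Step 2 (adiabatic): W = (P₁V₁ − P₂V₂)/(γ−1) = (8735 − 6255)/0.4 = 6200 J.
W_total = 6301 + 6200 = 12501 J.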